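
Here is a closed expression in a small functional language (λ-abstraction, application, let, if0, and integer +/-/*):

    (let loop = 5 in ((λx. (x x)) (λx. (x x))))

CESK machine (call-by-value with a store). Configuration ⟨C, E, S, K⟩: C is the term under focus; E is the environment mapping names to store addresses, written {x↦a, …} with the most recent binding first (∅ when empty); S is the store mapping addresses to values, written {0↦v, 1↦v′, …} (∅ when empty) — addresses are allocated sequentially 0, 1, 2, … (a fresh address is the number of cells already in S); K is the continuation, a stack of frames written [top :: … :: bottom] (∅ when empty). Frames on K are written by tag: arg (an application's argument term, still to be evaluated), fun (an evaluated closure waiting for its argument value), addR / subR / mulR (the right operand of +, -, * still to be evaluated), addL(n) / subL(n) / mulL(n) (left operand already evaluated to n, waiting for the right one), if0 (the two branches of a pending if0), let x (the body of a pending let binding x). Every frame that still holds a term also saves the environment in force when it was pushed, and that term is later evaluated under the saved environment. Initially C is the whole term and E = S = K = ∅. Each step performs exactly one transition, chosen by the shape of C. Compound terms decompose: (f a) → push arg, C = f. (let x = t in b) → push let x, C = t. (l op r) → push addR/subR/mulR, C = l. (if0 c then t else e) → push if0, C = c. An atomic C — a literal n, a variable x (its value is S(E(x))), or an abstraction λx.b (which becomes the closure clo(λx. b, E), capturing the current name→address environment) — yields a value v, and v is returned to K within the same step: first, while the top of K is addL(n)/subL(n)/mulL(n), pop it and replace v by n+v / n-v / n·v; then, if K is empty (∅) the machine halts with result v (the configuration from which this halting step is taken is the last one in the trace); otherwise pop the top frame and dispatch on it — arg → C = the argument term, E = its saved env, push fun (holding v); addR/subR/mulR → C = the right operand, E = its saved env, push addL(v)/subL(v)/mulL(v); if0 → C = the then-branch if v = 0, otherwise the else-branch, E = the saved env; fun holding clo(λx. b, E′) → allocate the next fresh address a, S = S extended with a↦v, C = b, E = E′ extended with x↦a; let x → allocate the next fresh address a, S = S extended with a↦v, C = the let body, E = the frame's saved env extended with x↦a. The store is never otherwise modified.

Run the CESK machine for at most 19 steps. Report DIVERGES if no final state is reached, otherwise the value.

Answer: DIVERGES (no final state within 19 steps)

Execution trace:
0. <C=(let loop = 5 in ((λx. (x x)) (λx. (x x)))), E=∅, S=∅, K=∅>
1. <C=5, E=∅, S=∅, K=[let loop]>
2. <C=((λx. (x x)) (λx. (x x))), E={loop↦0}, S={0↦5}, K=∅>
3. <C=(λx. (x x)), E={loop↦0}, S={0↦5}, K=[arg]>
4. <C=(λx. (x x)), E={loop↦0}, S={0↦5}, K=[fun]>
5. <C=(x x), E={x↦1, loop↦0}, S={0↦5, 1↦clo(λx. (x x), {loop↦0})}, K=∅>
6. <C=x, E={x↦1, loop↦0}, S={0↦5, 1↦clo(λx. (x x), {loop↦0})}, K=[arg]>
7. <C=x, E={x↦1, loop↦0}, S={0↦5, 1↦clo(λx. (x x), {loop↦0})}, K=[fun]>
8. <C=(x x), E={x↦2, loop↦0}, S={0↦5, 1↦clo(λx. (x x), {loop↦0}), 2↦clo(λx. (x x), {loop↦0})}, K=∅>
9. <C=x, E={x↦2, loop↦0}, S={0↦5, 1↦clo(λx. (x x), {loop↦0}), 2↦clo(λx. (x x), {loop↦0})}, K=[arg]>
10. <C=x, E={x↦2, loop↦0}, S={0↦5, 1↦clo(λx. (x x), {loop↦0}), 2↦clo(λx. (x x), {loop↦0})}, K=[fun]>
11. <C=(x x), E={x↦3, loop↦0}, S={0↦5, 1↦clo(λx. (x x), {loop↦0}), 2↦clo(λx. (x x), {loop↦0}), 3↦clo(λx. (x x), {loop↦0})}, K=∅>
12. <C=x, E={x↦3, loop↦0}, S={0↦5, 1↦clo(λx. (x x), {loop↦0}), 2↦clo(λx. (x x), {loop↦0}), 3↦clo(λx. (x x), {loop↦0})}, K=[arg]>
13. <C=x, E={x↦3, loop↦0}, S={0↦5, 1↦clo(λx. (x x), {loop↦0}), 2↦clo(λx. (x x), {loop↦0}), 3↦clo(λx. (x x), {loop↦0})}, K=[fun]>
14. <C=(x x), E={x↦4, loop↦0}, S={0↦5, 1↦clo(λx. (x x), {loop↦0}), 2↦clo(λx. (x x), {loop↦0}), 3↦clo(λx. (x x), {loop↦0}), 4↦clo(λx. (x x), {loop↦0})}, K=∅>
15. <C=x, E={x↦4, loop↦0}, S={0↦5, 1↦clo(λx. (x x), {loop↦0}), 2↦clo(λx. (x x), {loop↦0}), 3↦clo(λx. (x x), {loop↦0}), 4↦clo(λx. (x x), {loop↦0})}, K=[arg]>
16. <C=x, E={x↦4, loop↦0}, S={0↦5, 1↦clo(λx. (x x), {loop↦0}), 2↦clo(λx. (x x), {loop↦0}), 3↦clo(λx. (x x), {loop↦0}), 4↦clo(λx. (x x), {loop↦0})}, K=[fun]>
17. <C=(x x), E={x↦5, loop↦0}, S={0↦5, 1↦clo(λx. (x x), {loop↦0}), 2↦clo(λx. (x x), {loop↦0}), 3↦clo(λx. (x x), {loop↦0}), 4↦clo(λx. (x x), {loop↦0}), 5↦clo(λx. (x x), {loop↦0})}, K=∅>
18. <C=x, E={x↦5, loop↦0}, S={0↦5, 1↦clo(λx. (x x), {loop↦0}), 2↦clo(λx. (x x), {loop↦0}), 3↦clo(λx. (x x), {loop↦0}), 4↦clo(λx. (x x), {loop↦0}), 5↦clo(λx. (x x), {loop↦0})}, K=[arg]>
19. <C=x, E={x↦5, loop↦0}, S={0↦5, 1↦clo(λx. (x x), {loop↦0}), 2↦clo(λx. (x x), {loop↦0}), 3↦clo(λx. (x x), {loop↦0}), 4↦clo(λx. (x x), {loop↦0}), 5↦clo(λx. (x x), {loop↦0})}, K=[fun]>
→ 19 transitions taken and the configuration is still not final: no result within 19 steps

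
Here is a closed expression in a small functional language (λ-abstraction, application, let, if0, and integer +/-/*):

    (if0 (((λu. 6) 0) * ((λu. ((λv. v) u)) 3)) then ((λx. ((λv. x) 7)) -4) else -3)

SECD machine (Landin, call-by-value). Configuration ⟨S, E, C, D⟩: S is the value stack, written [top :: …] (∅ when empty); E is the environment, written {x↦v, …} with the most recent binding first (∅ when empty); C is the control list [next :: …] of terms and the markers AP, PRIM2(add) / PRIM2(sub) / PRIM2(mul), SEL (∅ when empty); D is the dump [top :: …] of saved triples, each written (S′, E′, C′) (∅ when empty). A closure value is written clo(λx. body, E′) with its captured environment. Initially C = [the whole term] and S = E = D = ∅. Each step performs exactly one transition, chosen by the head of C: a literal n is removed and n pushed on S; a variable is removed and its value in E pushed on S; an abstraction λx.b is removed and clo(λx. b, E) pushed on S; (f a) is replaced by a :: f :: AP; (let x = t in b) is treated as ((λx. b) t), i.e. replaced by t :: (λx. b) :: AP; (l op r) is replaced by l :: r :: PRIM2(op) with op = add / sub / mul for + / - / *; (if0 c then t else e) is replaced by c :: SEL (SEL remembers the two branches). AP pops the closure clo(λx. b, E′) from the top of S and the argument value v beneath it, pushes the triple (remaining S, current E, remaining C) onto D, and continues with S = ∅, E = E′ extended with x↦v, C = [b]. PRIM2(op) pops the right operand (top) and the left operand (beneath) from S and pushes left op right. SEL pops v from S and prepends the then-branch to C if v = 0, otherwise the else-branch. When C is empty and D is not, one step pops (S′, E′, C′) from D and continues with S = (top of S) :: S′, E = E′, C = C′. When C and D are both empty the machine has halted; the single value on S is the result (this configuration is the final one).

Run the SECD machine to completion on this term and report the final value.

Answer: -3

Derivation:
t=0: [S=∅ | E=∅ | C=[(if0 (((λu. 6) 0) * ((λu. ((λv. v) u)) 3)) then ((λx. ((λv. x) 7)) -4) else -3)] | D=∅]
t=1: [S=∅ | E=∅ | C=[(((λu. 6) 0) * ((λu. ((λv. v) u)) 3)) :: SEL] | D=∅]
t=2: [S=∅ | E=∅ | C=[((λu. 6) 0) :: ((λu. ((λv. v) u)) 3) :: PRIM2(mul) :: SEL] | D=∅]
t=3: [S=∅ | E=∅ | C=[0 :: (λu. 6) :: AP :: ((λu. ((λv. v) u)) 3) :: PRIM2(mul) :: SEL] | D=∅]
t=4: [S=[0] | E=∅ | C=[(λu. 6) :: AP :: ((λu. ((λv. v) u)) 3) :: PRIM2(mul) :: SEL] | D=∅]
t=5: [S=[clo(λu. 6, ∅) :: 0] | E=∅ | C=[AP :: ((λu. ((λv. v) u)) 3) :: PRIM2(mul) :: SEL] | D=∅]
t=6: [S=∅ | E={u↦0} | C=[6] | D=[(∅, ∅, [((λu. ((λv. v) u)) 3) :: PRIM2(mul) :: SEL])]]
t=7: [S=[6] | E={u↦0} | C=∅ | D=[(∅, ∅, [((λu. ((λv. v) u)) 3) :: PRIM2(mul) :: SEL])]]
t=8: [S=[6] | E=∅ | C=[((λu. ((λv. v) u)) 3) :: PRIM2(mul) :: SEL] | D=∅]
t=9: [S=[6] | E=∅ | C=[3 :: (λu. ((λv. v) u)) :: AP :: PRIM2(mul) :: SEL] | D=∅]
t=10: [S=[3 :: 6] | E=∅ | C=[(λu. ((λv. v) u)) :: AP :: PRIM2(mul) :: SEL] | D=∅]
t=11: [S=[clo(λu. ((λv. v) u), ∅) :: 3 :: 6] | E=∅ | C=[AP :: PRIM2(mul) :: SEL] | D=∅]
t=12: [S=∅ | E={u↦3} | C=[((λv. v) u)] | D=[([6], ∅, [PRIM2(mul) :: SEL])]]
t=13: [S=∅ | E={u↦3} | C=[u :: (λv. v) :: AP] | D=[([6], ∅, [PRIM2(mul) :: SEL])]]
t=14: [S=[3] | E={u↦3} | C=[(λv. v) :: AP] | D=[([6], ∅, [PRIM2(mul) :: SEL])]]
t=15: [S=[clo(λv. v, {u↦3}) :: 3] | E={u↦3} | C=[AP] | D=[([6], ∅, [PRIM2(mul) :: SEL])]]
t=16: [S=∅ | E={v↦3, u↦3} | C=[v] | D=[(∅, {u↦3}, ∅) :: ([6], ∅, [PRIM2(mul) :: SEL])]]
t=17: [S=[3] | E={v↦3, u↦3} | C=∅ | D=[(∅, {u↦3}, ∅) :: ([6], ∅, [PRIM2(mul) :: SEL])]]
t=18: [S=[3] | E={u↦3} | C=∅ | D=[([6], ∅, [PRIM2(mul) :: SEL])]]
t=19: [S=[3 :: 6] | E=∅ | C=[PRIM2(mul) :: SEL] | D=∅]
t=20: [S=[18] | E=∅ | C=[SEL] | D=∅]
t=21: [S=∅ | E=∅ | C=[-3] | D=∅]
t=22: [S=[-3] | E=∅ | C=∅ | D=∅]
→ final value -3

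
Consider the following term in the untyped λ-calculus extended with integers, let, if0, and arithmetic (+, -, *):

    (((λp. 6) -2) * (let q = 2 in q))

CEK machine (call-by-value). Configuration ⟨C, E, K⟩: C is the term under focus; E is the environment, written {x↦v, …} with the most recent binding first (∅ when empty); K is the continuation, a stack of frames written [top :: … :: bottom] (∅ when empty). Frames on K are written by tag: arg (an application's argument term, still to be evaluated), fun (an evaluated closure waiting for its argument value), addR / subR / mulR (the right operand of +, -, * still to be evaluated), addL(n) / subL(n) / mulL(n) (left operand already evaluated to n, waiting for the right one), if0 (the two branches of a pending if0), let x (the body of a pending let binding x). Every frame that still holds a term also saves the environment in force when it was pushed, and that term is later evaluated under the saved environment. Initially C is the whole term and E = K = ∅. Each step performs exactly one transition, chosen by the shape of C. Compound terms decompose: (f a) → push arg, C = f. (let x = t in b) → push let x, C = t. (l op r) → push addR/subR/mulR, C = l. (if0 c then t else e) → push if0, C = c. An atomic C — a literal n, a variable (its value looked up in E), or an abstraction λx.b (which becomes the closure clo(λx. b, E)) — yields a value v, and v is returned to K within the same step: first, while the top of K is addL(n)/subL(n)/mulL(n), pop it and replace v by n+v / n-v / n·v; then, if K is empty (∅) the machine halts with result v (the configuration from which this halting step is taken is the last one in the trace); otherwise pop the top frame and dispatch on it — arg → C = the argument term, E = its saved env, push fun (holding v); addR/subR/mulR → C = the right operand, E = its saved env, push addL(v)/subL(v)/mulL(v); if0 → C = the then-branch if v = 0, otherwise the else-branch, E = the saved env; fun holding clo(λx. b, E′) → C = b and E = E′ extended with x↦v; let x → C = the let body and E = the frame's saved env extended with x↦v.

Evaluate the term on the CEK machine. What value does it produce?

step 0: ⟨C=(((λp. 6) -2) * (let q = 2 in q)); E=∅; K=∅⟩
step 1: ⟨C=((λp. 6) -2); E=∅; K=[mulR]⟩
step 2: ⟨C=(λp. 6); E=∅; K=[arg :: mulR]⟩
step 3: ⟨C=-2; E=∅; K=[fun :: mulR]⟩
step 4: ⟨C=6; E={p↦-2}; K=[mulR]⟩
step 5: ⟨C=(let q = 2 in q); E=∅; K=[mulL(6)]⟩
step 6: ⟨C=2; E=∅; K=[let q :: mulL(6)]⟩
step 7: ⟨C=q; E={q↦2}; K=[mulL(6)]⟩
→ final value 12

Answer: 12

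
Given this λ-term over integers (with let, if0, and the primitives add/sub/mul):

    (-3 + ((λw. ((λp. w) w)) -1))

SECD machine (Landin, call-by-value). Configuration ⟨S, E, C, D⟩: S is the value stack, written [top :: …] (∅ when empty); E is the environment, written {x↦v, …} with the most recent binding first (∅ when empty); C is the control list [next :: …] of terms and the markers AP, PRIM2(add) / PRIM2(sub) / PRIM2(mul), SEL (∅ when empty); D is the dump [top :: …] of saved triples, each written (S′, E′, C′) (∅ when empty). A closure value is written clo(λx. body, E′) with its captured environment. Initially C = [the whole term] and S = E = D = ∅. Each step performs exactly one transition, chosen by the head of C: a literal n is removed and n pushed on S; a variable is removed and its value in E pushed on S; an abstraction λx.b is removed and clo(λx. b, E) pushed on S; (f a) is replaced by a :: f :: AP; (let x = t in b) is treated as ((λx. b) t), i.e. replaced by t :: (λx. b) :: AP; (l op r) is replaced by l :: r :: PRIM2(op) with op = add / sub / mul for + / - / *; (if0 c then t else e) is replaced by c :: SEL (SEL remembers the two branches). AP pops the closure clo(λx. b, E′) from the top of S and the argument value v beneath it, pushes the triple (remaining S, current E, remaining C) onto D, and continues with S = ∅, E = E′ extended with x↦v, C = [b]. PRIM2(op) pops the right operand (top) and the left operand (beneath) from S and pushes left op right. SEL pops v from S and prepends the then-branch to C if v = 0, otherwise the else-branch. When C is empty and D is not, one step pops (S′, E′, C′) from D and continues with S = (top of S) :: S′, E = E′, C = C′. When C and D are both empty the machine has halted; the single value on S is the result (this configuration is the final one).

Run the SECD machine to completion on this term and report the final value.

0. <S=∅, E=∅, C=[(-3 + ((λw. ((λp. w) w)) -1))], D=∅>
1. <S=∅, E=∅, C=[-3 :: ((λw. ((λp. w) w)) -1) :: PRIM2(add)], D=∅>
2. <S=[-3], E=∅, C=[((λw. ((λp. w) w)) -1) :: PRIM2(add)], D=∅>
3. <S=[-3], E=∅, C=[-1 :: (λw. ((λp. w) w)) :: AP :: PRIM2(add)], D=∅>
4. <S=[-1 :: -3], E=∅, C=[(λw. ((λp. w) w)) :: AP :: PRIM2(add)], D=∅>
5. <S=[clo(λw. ((λp. w) w), ∅) :: -1 :: -3], E=∅, C=[AP :: PRIM2(add)], D=∅>
6. <S=∅, E={w↦-1}, C=[((λp. w) w)], D=[([-3], ∅, [PRIM2(add)])]>
7. <S=∅, E={w↦-1}, C=[w :: (λp. w) :: AP], D=[([-3], ∅, [PRIM2(add)])]>
8. <S=[-1], E={w↦-1}, C=[(λp. w) :: AP], D=[([-3], ∅, [PRIM2(add)])]>
9. <S=[clo(λp. w, {w↦-1}) :: -1], E={w↦-1}, C=[AP], D=[([-3], ∅, [PRIM2(add)])]>
10. <S=∅, E={p↦-1, w↦-1}, C=[w], D=[(∅, {w↦-1}, ∅) :: ([-3], ∅, [PRIM2(add)])]>
11. <S=[-1], E={p↦-1, w↦-1}, C=∅, D=[(∅, {w↦-1}, ∅) :: ([-3], ∅, [PRIM2(add)])]>
12. <S=[-1], E={w↦-1}, C=∅, D=[([-3], ∅, [PRIM2(add)])]>
13. <S=[-1 :: -3], E=∅, C=[PRIM2(add)], D=∅>
14. <S=[-4], E=∅, C=∅, D=∅>
→ final value -4

Answer: -4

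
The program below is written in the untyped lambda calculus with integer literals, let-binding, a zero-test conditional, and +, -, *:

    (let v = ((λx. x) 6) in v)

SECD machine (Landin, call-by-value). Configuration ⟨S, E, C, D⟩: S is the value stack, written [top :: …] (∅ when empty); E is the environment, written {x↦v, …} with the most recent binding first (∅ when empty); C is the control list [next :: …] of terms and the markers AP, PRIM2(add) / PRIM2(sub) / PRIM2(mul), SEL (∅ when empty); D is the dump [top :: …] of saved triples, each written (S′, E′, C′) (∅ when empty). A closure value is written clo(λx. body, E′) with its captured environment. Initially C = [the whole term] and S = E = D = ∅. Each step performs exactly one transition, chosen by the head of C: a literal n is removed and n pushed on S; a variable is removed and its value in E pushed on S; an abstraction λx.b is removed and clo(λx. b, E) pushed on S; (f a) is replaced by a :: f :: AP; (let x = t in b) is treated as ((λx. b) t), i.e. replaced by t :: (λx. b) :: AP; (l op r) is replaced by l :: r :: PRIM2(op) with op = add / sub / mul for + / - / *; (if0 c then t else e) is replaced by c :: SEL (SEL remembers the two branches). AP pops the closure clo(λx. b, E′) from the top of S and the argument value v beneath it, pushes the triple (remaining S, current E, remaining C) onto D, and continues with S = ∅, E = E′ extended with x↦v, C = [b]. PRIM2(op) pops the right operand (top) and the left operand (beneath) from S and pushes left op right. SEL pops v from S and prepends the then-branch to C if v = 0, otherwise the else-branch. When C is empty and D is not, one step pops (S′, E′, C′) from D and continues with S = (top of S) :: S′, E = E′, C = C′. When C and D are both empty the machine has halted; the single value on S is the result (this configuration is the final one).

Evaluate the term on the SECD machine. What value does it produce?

t=0: [S=∅ | E=∅ | C=[(let v = ((λx. x) 6) in v)] | D=∅]
t=1: [S=∅ | E=∅ | C=[((λx. x) 6) :: (λv. v) :: AP] | D=∅]
t=2: [S=∅ | E=∅ | C=[6 :: (λx. x) :: AP :: (λv. v) :: AP] | D=∅]
t=3: [S=[6] | E=∅ | C=[(λx. x) :: AP :: (λv. v) :: AP] | D=∅]
t=4: [S=[clo(λx. x, ∅) :: 6] | E=∅ | C=[AP :: (λv. v) :: AP] | D=∅]
t=5: [S=∅ | E={x↦6} | C=[x] | D=[(∅, ∅, [(λv. v) :: AP])]]
t=6: [S=[6] | E={x↦6} | C=∅ | D=[(∅, ∅, [(λv. v) :: AP])]]
t=7: [S=[6] | E=∅ | C=[(λv. v) :: AP] | D=∅]
t=8: [S=[clo(λv. v, ∅) :: 6] | E=∅ | C=[AP] | D=∅]
t=9: [S=∅ | E={v↦6} | C=[v] | D=[(∅, ∅, ∅)]]
t=10: [S=[6] | E={v↦6} | C=∅ | D=[(∅, ∅, ∅)]]
t=11: [S=[6] | E=∅ | C=∅ | D=∅]
→ final value 6

Answer: 6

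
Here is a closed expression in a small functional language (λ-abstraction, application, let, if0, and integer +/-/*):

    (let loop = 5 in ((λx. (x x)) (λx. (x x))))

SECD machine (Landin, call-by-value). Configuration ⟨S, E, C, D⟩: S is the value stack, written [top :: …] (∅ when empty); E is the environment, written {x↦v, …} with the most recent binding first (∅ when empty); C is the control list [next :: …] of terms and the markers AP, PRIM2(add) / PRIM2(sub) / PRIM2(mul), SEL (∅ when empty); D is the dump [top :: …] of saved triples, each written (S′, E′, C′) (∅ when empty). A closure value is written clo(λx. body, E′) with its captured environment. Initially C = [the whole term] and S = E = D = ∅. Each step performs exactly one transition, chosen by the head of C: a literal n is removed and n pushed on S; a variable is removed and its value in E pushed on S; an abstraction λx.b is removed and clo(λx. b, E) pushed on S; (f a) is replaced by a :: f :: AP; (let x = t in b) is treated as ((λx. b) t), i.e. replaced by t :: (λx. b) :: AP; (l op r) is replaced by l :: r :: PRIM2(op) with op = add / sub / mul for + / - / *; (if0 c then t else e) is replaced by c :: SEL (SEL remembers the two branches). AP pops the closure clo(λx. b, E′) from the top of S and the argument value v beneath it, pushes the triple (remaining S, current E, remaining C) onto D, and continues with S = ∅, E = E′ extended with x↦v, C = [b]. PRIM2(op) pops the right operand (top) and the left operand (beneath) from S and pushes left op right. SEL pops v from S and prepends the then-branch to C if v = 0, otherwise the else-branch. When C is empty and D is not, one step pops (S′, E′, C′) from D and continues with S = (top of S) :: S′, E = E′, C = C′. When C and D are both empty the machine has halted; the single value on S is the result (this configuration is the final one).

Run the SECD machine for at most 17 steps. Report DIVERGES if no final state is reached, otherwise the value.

0. <S=∅, E=∅, C=[(let loop = 5 in ((λx. (x x)) (λx. (x x))))], D=∅>
1. <S=∅, E=∅, C=[5 :: (λloop. ((λx. (x x)) (λx. (x x)))) :: AP], D=∅>
2. <S=[5], E=∅, C=[(λloop. ((λx. (x x)) (λx. (x x)))) :: AP], D=∅>
3. <S=[clo(λloop. ((λx. (x x)) (λx. (x x))), ∅) :: 5], E=∅, C=[AP], D=∅>
4. <S=∅, E={loop↦5}, C=[((λx. (x x)) (λx. (x x)))], D=[(∅, ∅, ∅)]>
5. <S=∅, E={loop↦5}, C=[(λx. (x x)) :: (λx. (x x)) :: AP], D=[(∅, ∅, ∅)]>
6. <S=[clo(λx. (x x), {loop↦5})], E={loop↦5}, C=[(λx. (x x)) :: AP], D=[(∅, ∅, ∅)]>
7. <S=[clo(λx. (x x), {loop↦5}) :: clo(λx. (x x), {loop↦5})], E={loop↦5}, C=[AP], D=[(∅, ∅, ∅)]>
8. <S=∅, E={x↦clo(λx. (x x), {loop↦5}), loop↦5}, C=[(x x)], D=[(∅, {loop↦5}, ∅) :: (∅, ∅, ∅)]>
9. <S=∅, E={x↦clo(λx. (x x), {loop↦5}), loop↦5}, C=[x :: x :: AP], D=[(∅, {loop↦5}, ∅) :: (∅, ∅, ∅)]>
10. <S=[clo(λx. (x x), {loop↦5})], E={x↦clo(λx. (x x), {loop↦5}), loop↦5}, C=[x :: AP], D=[(∅, {loop↦5}, ∅) :: (∅, ∅, ∅)]>
11. <S=[clo(λx. (x x), {loop↦5}) :: clo(λx. (x x), {loop↦5})], E={x↦clo(λx. (x x), {loop↦5}), loop↦5}, C=[AP], D=[(∅, {loop↦5}, ∅) :: (∅, ∅, ∅)]>
12. <S=∅, E={x↦clo(λx. (x x), {loop↦5}), loop↦5}, C=[(x x)], D=[(∅, {x↦clo(λx. (x x), {loop↦5}), loop↦5}, ∅) :: (∅, {loop↦5}, ∅) :: (∅, ∅, ∅)]>
13. <S=∅, E={x↦clo(λx. (x x), {loop↦5}), loop↦5}, C=[x :: x :: AP], D=[(∅, {x↦clo(λx. (x x), {loop↦5}), loop↦5}, ∅) :: (∅, {loop↦5}, ∅) :: (∅, ∅, ∅)]>
14. <S=[clo(λx. (x x), {loop↦5})], E={x↦clo(λx. (x x), {loop↦5}), loop↦5}, C=[x :: AP], D=[(∅, {x↦clo(λx. (x x), {loop↦5}), loop↦5}, ∅) :: (∅, {loop↦5}, ∅) :: (∅, ∅, ∅)]>
15. <S=[clo(λx. (x x), {loop↦5}) :: clo(λx. (x x), {loop↦5})], E={x↦clo(λx. (x x), {loop↦5}), loop↦5}, C=[AP], D=[(∅, {x↦clo(λx. (x x), {loop↦5}), loop↦5}, ∅) :: (∅, {loop↦5}, ∅) :: (∅, ∅, ∅)]>
16. <S=∅, E={x↦clo(λx. (x x), {loop↦5}), loop↦5}, C=[(x x)], D=[(∅, {x↦clo(λx. (x x), {loop↦5}), loop↦5}, ∅) :: (∅, {x↦clo(λx. (x x), {loop↦5}), loop↦5}, ∅) :: (∅, {loop↦5}, ∅) :: (∅, ∅, ∅)]>
17. <S=∅, E={x↦clo(λx. (x x), {loop↦5}), loop↦5}, C=[x :: x :: AP], D=[(∅, {x↦clo(λx. (x x), {loop↦5}), loop↦5}, ∅) :: (∅, {x↦clo(λx. (x x), {loop↦5}), loop↦5}, ∅) :: (∅, {loop↦5}, ∅) :: (∅, ∅, ∅)]>
→ 17 transitions taken and the configuration is still not final: no result within 17 steps

Answer: DIVERGES (no final state within 17 steps)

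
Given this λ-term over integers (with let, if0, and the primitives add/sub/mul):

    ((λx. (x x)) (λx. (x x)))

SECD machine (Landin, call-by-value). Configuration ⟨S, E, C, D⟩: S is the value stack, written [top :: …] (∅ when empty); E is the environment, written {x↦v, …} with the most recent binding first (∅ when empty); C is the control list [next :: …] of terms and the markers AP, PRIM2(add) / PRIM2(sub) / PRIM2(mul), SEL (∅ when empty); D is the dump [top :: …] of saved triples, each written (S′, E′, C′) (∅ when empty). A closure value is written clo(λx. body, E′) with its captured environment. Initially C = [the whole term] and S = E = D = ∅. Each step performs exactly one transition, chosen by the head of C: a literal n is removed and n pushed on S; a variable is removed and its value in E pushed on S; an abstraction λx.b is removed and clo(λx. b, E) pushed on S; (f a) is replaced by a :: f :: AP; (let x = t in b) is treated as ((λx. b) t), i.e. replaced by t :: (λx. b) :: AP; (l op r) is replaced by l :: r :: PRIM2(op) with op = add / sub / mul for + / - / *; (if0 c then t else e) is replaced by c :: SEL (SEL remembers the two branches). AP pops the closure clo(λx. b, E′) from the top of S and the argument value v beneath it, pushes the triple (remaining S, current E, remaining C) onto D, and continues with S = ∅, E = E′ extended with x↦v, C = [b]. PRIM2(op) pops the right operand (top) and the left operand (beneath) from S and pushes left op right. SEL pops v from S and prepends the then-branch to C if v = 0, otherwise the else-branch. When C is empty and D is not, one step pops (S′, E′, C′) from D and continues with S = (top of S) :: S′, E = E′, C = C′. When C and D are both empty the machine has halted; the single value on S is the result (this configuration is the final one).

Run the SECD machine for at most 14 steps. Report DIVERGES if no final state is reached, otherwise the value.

Answer: DIVERGES (no final state within 14 steps)

Machine steps:
t=0: ⟨S=∅; E=∅; C=[((λx. (x x)) (λx. (x x)))]; D=∅⟩
t=1: ⟨S=∅; E=∅; C=[(λx. (x x)) :: (λx. (x x)) :: AP]; D=∅⟩
t=2: ⟨S=[clo(λx. (x x), ∅)]; E=∅; C=[(λx. (x x)) :: AP]; D=∅⟩
t=3: ⟨S=[clo(λx. (x x), ∅) :: clo(λx. (x x), ∅)]; E=∅; C=[AP]; D=∅⟩
t=4: ⟨S=∅; E={x↦clo(λx. (x x), ∅)}; C=[(x x)]; D=[(∅, ∅, ∅)]⟩
t=5: ⟨S=∅; E={x↦clo(λx. (x x), ∅)}; C=[x :: x :: AP]; D=[(∅, ∅, ∅)]⟩
t=6: ⟨S=[clo(λx. (x x), ∅)]; E={x↦clo(λx. (x x), ∅)}; C=[x :: AP]; D=[(∅, ∅, ∅)]⟩
t=7: ⟨S=[clo(λx. (x x), ∅) :: clo(λx. (x x), ∅)]; E={x↦clo(λx. (x x), ∅)}; C=[AP]; D=[(∅, ∅, ∅)]⟩
t=8: ⟨S=∅; E={x↦clo(λx. (x x), ∅)}; C=[(x x)]; D=[(∅, {x↦clo(λx. (x x), ∅)}, ∅) :: (∅, ∅, ∅)]⟩
t=9: ⟨S=∅; E={x↦clo(λx. (x x), ∅)}; C=[x :: x :: AP]; D=[(∅, {x↦clo(λx. (x x), ∅)}, ∅) :: (∅, ∅, ∅)]⟩
t=10: ⟨S=[clo(λx. (x x), ∅)]; E={x↦clo(λx. (x x), ∅)}; C=[x :: AP]; D=[(∅, {x↦clo(λx. (x x), ∅)}, ∅) :: (∅, ∅, ∅)]⟩
t=11: ⟨S=[clo(λx. (x x), ∅) :: clo(λx. (x x), ∅)]; E={x↦clo(λx. (x x), ∅)}; C=[AP]; D=[(∅, {x↦clo(λx. (x x), ∅)}, ∅) :: (∅, ∅, ∅)]⟩
t=12: ⟨S=∅; E={x↦clo(λx. (x x), ∅)}; C=[(x x)]; D=[(∅, {x↦clo(λx. (x x), ∅)}, ∅) :: (∅, {x↦clo(λx. (x x), ∅)}, ∅) :: (∅, ∅, ∅)]⟩
t=13: ⟨S=∅; E={x↦clo(λx. (x x), ∅)}; C=[x :: x :: AP]; D=[(∅, {x↦clo(λx. (x x), ∅)}, ∅) :: (∅, {x↦clo(λx. (x x), ∅)}, ∅) :: (∅, ∅, ∅)]⟩
t=14: ⟨S=[clo(λx. (x x), ∅)]; E={x↦clo(λx. (x x), ∅)}; C=[x :: AP]; D=[(∅, {x↦clo(λx. (x x), ∅)}, ∅) :: (∅, {x↦clo(λx. (x x), ∅)}, ∅) :: (∅, ∅, ∅)]⟩
→ 14 transitions taken and the configuration is still not final: no result within 14 steps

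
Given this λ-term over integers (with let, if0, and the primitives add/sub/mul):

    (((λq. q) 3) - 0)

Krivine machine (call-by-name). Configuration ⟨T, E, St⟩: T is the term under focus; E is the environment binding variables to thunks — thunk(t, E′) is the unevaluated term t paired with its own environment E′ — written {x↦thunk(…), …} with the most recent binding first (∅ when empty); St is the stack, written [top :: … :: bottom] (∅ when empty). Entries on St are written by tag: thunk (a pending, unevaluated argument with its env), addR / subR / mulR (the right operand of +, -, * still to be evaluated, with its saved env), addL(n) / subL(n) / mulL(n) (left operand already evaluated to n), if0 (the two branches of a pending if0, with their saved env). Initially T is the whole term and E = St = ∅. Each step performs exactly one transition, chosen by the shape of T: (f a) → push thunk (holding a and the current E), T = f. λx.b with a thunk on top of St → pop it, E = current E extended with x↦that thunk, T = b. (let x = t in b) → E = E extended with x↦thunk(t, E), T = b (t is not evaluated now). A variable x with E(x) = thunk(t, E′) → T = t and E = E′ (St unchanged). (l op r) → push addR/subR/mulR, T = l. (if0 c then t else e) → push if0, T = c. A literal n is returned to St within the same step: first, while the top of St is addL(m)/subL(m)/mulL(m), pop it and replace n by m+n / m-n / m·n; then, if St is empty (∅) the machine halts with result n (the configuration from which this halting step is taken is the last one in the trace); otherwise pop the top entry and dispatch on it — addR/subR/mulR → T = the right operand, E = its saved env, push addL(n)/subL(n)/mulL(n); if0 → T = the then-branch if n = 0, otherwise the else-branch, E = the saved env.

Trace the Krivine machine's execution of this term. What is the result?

t=0: <T=(((λq. q) 3) - 0), E=∅, St=∅>
t=1: <T=((λq. q) 3), E=∅, St=[subR]>
t=2: <T=(λq. q), E=∅, St=[thunk :: subR]>
t=3: <T=q, E={q↦thunk(3, ∅)}, St=[subR]>
t=4: <T=3, E=∅, St=[subR]>
t=5: <T=0, E=∅, St=[subL(3)]>
→ final value 3

Answer: 3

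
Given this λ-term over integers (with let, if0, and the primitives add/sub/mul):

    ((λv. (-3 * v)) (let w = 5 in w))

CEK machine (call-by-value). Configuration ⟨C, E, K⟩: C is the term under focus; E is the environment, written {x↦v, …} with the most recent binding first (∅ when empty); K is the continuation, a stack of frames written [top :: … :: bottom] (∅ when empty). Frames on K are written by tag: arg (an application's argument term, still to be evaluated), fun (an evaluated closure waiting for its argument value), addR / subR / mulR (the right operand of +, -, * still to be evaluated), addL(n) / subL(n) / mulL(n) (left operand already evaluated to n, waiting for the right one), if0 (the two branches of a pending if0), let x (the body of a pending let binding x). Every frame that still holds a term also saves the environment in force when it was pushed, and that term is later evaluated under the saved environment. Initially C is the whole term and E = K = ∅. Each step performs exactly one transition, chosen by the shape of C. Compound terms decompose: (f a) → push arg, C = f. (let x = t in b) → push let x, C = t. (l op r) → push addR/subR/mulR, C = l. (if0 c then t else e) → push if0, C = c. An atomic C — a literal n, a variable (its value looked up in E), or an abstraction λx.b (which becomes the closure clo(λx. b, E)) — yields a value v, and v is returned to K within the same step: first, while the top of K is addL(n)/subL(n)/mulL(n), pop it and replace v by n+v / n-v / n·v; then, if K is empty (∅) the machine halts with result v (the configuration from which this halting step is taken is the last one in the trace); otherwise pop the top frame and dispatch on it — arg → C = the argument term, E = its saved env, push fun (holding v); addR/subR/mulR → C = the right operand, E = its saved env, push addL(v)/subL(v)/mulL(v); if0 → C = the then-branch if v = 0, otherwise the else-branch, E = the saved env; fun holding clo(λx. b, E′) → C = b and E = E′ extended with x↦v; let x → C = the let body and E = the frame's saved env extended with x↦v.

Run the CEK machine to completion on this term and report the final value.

step 0: [C=((λv. (-3 * v)) (let w = 5 in w)) | E=∅ | K=∅]
step 1: [C=(λv. (-3 * v)) | E=∅ | K=[arg]]
step 2: [C=(let w = 5 in w) | E=∅ | K=[fun]]
step 3: [C=5 | E=∅ | K=[let w :: fun]]
step 4: [C=w | E={w↦5} | K=[fun]]
step 5: [C=(-3 * v) | E={v↦5} | K=∅]
step 6: [C=-3 | E={v↦5} | K=[mulR]]
step 7: [C=v | E={v↦5} | K=[mulL(-3)]]
→ final value -15

Answer: -15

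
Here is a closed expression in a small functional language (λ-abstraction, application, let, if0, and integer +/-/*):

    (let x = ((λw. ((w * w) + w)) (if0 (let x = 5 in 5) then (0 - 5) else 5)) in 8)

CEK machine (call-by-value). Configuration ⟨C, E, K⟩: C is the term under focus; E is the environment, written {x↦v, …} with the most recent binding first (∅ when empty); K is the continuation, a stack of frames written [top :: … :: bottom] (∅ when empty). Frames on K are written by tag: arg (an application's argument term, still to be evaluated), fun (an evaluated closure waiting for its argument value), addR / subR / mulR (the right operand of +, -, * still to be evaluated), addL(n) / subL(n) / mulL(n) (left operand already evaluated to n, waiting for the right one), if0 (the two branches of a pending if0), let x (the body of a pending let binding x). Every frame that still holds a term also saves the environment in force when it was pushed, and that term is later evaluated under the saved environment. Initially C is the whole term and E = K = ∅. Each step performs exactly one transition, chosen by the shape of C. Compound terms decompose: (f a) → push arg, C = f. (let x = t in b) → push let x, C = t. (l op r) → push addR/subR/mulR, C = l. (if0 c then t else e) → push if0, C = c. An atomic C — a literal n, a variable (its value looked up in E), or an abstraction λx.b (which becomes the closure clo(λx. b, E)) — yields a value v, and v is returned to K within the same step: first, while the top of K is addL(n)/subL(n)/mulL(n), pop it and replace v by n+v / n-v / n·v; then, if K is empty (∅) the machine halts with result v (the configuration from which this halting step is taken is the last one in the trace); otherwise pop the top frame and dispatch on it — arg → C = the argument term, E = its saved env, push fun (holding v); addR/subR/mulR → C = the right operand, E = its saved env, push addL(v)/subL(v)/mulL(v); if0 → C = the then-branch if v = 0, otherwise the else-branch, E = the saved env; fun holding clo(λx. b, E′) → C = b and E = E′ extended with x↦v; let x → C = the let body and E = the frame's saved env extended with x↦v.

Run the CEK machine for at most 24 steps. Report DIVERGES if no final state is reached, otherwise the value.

Answer: 8

Execution trace:
step 0: ⟨C=(let x = ((λw. ((w * w) + w)) (if0 (let x = 5 in 5) then (0 - 5) else 5)) in 8); E=∅; K=∅⟩
step 1: ⟨C=((λw. ((w * w) + w)) (if0 (let x = 5 in 5) then (0 - 5) else 5)); E=∅; K=[let x]⟩
step 2: ⟨C=(λw. ((w * w) + w)); E=∅; K=[arg :: let x]⟩
step 3: ⟨C=(if0 (let x = 5 in 5) then (0 - 5) else 5); E=∅; K=[fun :: let x]⟩
step 4: ⟨C=(let x = 5 in 5); E=∅; K=[if0 :: fun :: let x]⟩
step 5: ⟨C=5; E=∅; K=[let x :: if0 :: fun :: let x]⟩
step 6: ⟨C=5; E={x↦5}; K=[if0 :: fun :: let x]⟩
step 7: ⟨C=5; E=∅; K=[fun :: let x]⟩
step 8: ⟨C=((w * w) + w); E={w↦5}; K=[let x]⟩
step 9: ⟨C=(w * w); E={w↦5}; K=[addR :: let x]⟩
step 10: ⟨C=w; E={w↦5}; K=[mulR :: addR :: let x]⟩
step 11: ⟨C=w; E={w↦5}; K=[mulL(5) :: addR :: let x]⟩
step 12: ⟨C=w; E={w↦5}; K=[addL(25) :: let x]⟩
step 13: ⟨C=8; E={x↦30}; K=∅⟩
→ final value 8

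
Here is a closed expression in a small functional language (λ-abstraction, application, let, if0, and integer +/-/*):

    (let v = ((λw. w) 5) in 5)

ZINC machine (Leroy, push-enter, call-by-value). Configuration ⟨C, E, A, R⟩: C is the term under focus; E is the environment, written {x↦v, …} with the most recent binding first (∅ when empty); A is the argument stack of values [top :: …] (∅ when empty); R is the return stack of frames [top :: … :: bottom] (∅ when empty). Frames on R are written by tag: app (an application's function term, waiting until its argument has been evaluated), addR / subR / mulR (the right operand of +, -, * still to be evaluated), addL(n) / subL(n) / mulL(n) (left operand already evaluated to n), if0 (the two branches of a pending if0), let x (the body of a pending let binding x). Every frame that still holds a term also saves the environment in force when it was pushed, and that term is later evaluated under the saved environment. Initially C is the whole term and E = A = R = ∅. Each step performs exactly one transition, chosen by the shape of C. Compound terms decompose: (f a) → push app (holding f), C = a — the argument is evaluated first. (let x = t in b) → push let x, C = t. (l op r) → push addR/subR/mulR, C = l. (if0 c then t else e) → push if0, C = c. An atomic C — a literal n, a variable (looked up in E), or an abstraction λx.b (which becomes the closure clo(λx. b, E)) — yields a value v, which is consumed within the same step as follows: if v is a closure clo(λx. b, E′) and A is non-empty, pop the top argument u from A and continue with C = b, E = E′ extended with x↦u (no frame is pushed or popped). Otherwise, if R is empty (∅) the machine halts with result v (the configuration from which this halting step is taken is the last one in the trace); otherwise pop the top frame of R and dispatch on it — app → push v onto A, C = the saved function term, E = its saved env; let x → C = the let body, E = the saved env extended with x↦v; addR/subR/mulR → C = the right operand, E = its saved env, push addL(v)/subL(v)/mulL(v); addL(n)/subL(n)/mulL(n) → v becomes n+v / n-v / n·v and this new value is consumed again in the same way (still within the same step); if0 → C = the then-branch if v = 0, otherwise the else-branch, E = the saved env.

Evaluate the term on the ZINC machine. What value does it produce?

Answer: 5

Execution trace:
0. <C=(let v = ((λw. w) 5) in 5), E=∅, A=∅, R=∅>
1. <C=((λw. w) 5), E=∅, A=∅, R=[let v]>
2. <C=5, E=∅, A=∅, R=[app :: let v]>
3. <C=(λw. w), E=∅, A=[5], R=[let v]>
4. <C=w, E={w↦5}, A=∅, R=[let v]>
5. <C=5, E={v↦5}, A=∅, R=∅>
→ final value 5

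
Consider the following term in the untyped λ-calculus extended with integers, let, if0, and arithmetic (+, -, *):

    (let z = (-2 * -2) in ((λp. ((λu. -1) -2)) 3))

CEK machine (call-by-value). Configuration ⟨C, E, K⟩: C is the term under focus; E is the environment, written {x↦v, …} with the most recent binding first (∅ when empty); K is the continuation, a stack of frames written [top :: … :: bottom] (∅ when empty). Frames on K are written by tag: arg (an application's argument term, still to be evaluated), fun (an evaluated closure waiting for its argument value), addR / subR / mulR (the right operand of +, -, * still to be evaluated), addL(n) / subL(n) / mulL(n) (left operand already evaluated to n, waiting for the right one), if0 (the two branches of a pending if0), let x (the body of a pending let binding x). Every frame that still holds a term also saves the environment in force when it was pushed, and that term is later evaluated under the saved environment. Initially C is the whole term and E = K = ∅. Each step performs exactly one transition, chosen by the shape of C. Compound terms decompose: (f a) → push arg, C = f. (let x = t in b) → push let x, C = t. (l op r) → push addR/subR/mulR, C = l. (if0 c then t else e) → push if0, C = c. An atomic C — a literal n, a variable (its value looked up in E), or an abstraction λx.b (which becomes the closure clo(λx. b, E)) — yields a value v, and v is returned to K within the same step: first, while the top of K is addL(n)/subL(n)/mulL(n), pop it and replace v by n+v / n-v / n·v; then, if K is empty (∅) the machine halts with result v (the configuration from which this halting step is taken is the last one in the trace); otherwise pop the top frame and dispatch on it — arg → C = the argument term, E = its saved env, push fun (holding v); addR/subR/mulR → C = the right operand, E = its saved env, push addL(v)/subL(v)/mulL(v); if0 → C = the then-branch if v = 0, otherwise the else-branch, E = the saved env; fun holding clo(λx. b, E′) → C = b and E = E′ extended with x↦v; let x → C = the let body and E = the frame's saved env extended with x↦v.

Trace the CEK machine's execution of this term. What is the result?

Answer: -1

Derivation:
0. [C=(let z = (-2 * -2) in ((λp. ((λu. -1) -2)) 3)) | E=∅ | K=∅]
1. [C=(-2 * -2) | E=∅ | K=[let z]]
2. [C=-2 | E=∅ | K=[mulR :: let z]]
3. [C=-2 | E=∅ | K=[mulL(-2) :: let z]]
4. [C=((λp. ((λu. -1) -2)) 3) | E={z↦4} | K=∅]
5. [C=(λp. ((λu. -1) -2)) | E={z↦4} | K=[arg]]
6. [C=3 | E={z↦4} | K=[fun]]
7. [C=((λu. -1) -2) | E={p↦3, z↦4} | K=∅]
8. [C=(λu. -1) | E={p↦3, z↦4} | K=[arg]]
9. [C=-2 | E={p↦3, z↦4} | K=[fun]]
10. [C=-1 | E={u↦-2, p↦3, z↦4} | K=∅]
→ final value -1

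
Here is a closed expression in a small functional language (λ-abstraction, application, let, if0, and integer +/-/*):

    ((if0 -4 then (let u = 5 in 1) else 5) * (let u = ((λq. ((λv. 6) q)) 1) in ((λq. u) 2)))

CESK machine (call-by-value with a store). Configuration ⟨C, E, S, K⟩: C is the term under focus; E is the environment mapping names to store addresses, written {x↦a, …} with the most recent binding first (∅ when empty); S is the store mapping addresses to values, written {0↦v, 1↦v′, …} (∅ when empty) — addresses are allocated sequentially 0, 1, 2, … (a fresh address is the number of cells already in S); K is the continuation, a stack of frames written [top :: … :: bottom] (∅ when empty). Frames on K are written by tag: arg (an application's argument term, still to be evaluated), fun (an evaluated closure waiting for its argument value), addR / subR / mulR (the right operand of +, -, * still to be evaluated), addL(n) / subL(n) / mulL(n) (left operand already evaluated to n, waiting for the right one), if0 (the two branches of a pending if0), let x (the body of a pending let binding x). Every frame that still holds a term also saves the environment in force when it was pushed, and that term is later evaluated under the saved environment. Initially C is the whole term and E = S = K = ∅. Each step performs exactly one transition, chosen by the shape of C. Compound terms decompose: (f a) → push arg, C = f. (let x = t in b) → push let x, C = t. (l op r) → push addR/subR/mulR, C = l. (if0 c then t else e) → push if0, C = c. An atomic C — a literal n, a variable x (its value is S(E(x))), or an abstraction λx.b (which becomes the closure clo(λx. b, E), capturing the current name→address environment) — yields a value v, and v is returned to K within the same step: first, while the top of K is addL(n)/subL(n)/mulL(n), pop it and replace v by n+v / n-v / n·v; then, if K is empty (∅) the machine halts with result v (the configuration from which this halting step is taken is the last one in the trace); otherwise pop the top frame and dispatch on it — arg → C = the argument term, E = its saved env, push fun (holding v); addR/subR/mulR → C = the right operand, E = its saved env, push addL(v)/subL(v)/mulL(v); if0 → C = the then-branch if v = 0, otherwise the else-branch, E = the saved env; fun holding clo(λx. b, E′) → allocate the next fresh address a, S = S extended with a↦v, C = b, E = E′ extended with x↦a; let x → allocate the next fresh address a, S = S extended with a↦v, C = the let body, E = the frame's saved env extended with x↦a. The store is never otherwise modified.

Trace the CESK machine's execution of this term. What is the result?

Answer: 30

Derivation:
t=0: ⟨C=((if0 -4 then (let u = 5 in 1) else 5) * (let u = ((λq. ((λv. 6) q)) 1) in ((λq. u) 2))); E=∅; S=∅; K=∅⟩
t=1: ⟨C=(if0 -4 then (let u = 5 in 1) else 5); E=∅; S=∅; K=[mulR]⟩
t=2: ⟨C=-4; E=∅; S=∅; K=[if0 :: mulR]⟩
t=3: ⟨C=5; E=∅; S=∅; K=[mulR]⟩
t=4: ⟨C=(let u = ((λq. ((λv. 6) q)) 1) in ((λq. u) 2)); E=∅; S=∅; K=[mulL(5)]⟩
t=5: ⟨C=((λq. ((λv. 6) q)) 1); E=∅; S=∅; K=[let u :: mulL(5)]⟩
t=6: ⟨C=(λq. ((λv. 6) q)); E=∅; S=∅; K=[arg :: let u :: mulL(5)]⟩
t=7: ⟨C=1; E=∅; S=∅; K=[fun :: let u :: mulL(5)]⟩
t=8: ⟨C=((λv. 6) q); E={q↦0}; S={0↦1}; K=[let u :: mulL(5)]⟩
t=9: ⟨C=(λv. 6); E={q↦0}; S={0↦1}; K=[arg :: let u :: mulL(5)]⟩
t=10: ⟨C=q; E={q↦0}; S={0↦1}; K=[fun :: let u :: mulL(5)]⟩
t=11: ⟨C=6; E={v↦1, q↦0}; S={0↦1, 1↦1}; K=[let u :: mulL(5)]⟩
t=12: ⟨C=((λq. u) 2); E={u↦2}; S={0↦1, 1↦1, 2↦6}; K=[mulL(5)]⟩
t=13: ⟨C=(λq. u); E={u↦2}; S={0↦1, 1↦1, 2↦6}; K=[arg :: mulL(5)]⟩
t=14: ⟨C=2; E={u↦2}; S={0↦1, 1↦1, 2↦6}; K=[fun :: mulL(5)]⟩
t=15: ⟨C=u; E={q↦3, u↦2}; S={0↦1, 1↦1, 2↦6, 3↦2}; K=[mulL(5)]⟩
→ final value 30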